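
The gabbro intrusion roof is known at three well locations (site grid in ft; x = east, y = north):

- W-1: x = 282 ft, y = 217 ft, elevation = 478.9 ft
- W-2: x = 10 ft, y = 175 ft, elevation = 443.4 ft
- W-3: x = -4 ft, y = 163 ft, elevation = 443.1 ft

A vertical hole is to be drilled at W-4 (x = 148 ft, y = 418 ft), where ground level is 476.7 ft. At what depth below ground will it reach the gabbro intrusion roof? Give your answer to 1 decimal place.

Two edge vectors: W-1→W-2 = (-272, -42, -35.5), W-1→W-3 = (-286, -54, -35.8).
Normal n = (W-1→W-2) × (W-1→W-3) = (-413.4, 415.4, 2676).
So ∂z/∂x = −n_x/n_z = 0.15448 and ∂z/∂y = −n_y/n_z = −0.15523.
Intercept c from W-1: 478.9 − 43.56 + 33.69 = 469.02.
At (148, 418): z_contact = 22.86 − 64.89 + 469.02 = 427.00 ft.
Depth below ground = 476.7 − 427.00 = 49.7 ft.

49.7 ft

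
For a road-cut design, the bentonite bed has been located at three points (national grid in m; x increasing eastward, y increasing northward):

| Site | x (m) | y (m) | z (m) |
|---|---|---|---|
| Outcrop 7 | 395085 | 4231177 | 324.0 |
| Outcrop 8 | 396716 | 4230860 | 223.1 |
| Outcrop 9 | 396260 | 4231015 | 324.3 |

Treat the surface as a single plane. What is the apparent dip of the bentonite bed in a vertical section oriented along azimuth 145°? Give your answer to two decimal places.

Let the plane be z = a·x + b·y + c.
Outcrop 8−Outcrop 7: 1631a − 317b = −100.9;  Outcrop 9−Outcrop 7: 1175a − 162b = 0.3.
Solving gives a = 0.15187, b = 1.09971.
Unit vector along 145° is (sin 145°, cos 145°) = (0.5736, -0.8192).
Slope in that direction = a·(0.5736) + b·(-0.8192) = −0.81372.
Apparent dip = arctan|0.81372| = 39.14° (true dip is 48.0°, so apparent ≤ true as expected).

39.14°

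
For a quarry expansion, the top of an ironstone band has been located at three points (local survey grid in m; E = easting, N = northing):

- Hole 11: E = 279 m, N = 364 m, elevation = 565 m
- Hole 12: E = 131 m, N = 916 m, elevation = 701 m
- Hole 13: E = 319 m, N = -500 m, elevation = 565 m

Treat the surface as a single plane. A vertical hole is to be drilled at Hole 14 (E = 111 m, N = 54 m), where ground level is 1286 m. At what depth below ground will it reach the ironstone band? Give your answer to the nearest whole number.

518 m

Two edge vectors: Hole 11→Hole 12 = (-148, 552, 136), Hole 11→Hole 13 = (40, -864, 0).
Normal n = (Hole 11→Hole 12) × (Hole 11→Hole 13) = (117504, 5440, 105792).
So ∂z/∂E = −n_x/n_z = −1.11071 and ∂z/∂N = −n_y/n_z = −0.05142.
Intercept c from Hole 11: 565 + 309.89 + 18.72 = 893.60.
At (111, 54): z_contact = −123.3 − 2.8 + 893.60 = 767.5 m.
Depth below ground = 1286 − 767.5 = 518 m.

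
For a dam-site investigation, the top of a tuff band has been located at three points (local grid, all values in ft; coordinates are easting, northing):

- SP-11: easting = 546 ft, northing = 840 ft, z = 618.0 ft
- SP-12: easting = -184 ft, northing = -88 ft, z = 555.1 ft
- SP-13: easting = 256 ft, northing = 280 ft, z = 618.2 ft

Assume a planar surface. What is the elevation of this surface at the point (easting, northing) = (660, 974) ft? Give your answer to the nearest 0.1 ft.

629.3 ft

Let the plane be z = a·easting + b·northing + c.
SP-12−SP-11: −730a − 928b = −62.9;  SP-13−SP-11: −290a − 560b = 0.2.
Solving gives a = 0.25351, b = −0.13164.
Then c = 618 − a·546 − b·840 = 590.16.
At (660, 974): z = 167.3 − 128.2 + 590.16 = 629.3 ft.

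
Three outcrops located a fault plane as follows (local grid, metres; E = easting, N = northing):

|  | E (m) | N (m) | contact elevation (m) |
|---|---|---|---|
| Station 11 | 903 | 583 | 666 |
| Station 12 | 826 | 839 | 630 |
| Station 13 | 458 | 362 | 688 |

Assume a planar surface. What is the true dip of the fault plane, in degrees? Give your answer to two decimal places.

7.77°

Two edge vectors: Station 11→Station 12 = (-77, 256, -36), Station 11→Station 13 = (-445, -221, 22).
Normal n = (Station 11→Station 12) × (Station 11→Station 13) = (-2324, 17714, 130937).
So ∂z/∂E = −n_x/n_z = 0.01775 and ∂z/∂N = −n_y/n_z = −0.13529.
Gradient magnitude |∇z| = √(a² + b²) = √(0.00032 + 0.01830) = 0.13645.
True dip = arctan(0.13645) = 7.77°, dipping toward N (azimuth ≈ 353°).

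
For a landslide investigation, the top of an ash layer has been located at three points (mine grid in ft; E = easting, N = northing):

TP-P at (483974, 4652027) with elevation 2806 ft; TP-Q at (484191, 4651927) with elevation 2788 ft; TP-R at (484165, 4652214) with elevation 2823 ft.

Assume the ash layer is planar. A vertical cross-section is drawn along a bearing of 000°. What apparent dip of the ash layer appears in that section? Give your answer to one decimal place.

Let the plane be z = a·E + b·N + c.
TP-Q−TP-P: 217a − 100b = −18;  TP-R−TP-P: 191a + 187b = 17.
Solving gives a = −0.02792, b = 0.11942.
Unit vector along 000° is (sin 0°, cos 0°) = (0.0000, 1.0000).
Slope in that direction = a·(0.0000) + b·(1.0000) = 0.11942.
Apparent dip = arctan|0.11942| = 6.8° (true dip is 7.0°, so apparent ≤ true as expected).

6.8°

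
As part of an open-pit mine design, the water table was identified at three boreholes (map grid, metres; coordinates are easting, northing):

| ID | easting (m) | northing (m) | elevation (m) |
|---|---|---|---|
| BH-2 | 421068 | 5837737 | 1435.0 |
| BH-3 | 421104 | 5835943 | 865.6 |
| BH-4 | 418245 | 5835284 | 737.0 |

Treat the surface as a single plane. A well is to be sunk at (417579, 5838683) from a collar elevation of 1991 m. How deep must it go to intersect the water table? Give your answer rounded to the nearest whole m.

158 m

Let the plane be z = a·easting + b·northing + c.
BH-3−BH-2: 36a − 1794b = −569.4;  BH-4−BH-2: −2823a − 2453b = −698.
Solving gives a = −0.02804825, b = 0.31682846.
Then c = 1435 − a·421068 − b·5837737 = −1836316.02.
At (417579, 5838683): z_contact = −11712.4 + 1849861.0 − 1836316.02 = 1832.6 m.
Depth below ground = 1991 − 1832.6 = 158 m.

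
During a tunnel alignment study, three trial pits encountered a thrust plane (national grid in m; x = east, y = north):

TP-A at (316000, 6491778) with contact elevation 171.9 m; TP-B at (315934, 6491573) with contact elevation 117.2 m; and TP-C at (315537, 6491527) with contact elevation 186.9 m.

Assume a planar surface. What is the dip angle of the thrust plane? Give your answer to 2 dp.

Let the plane be z = a·x + b·y + c.
TP-B−TP-A: −66a − 205b = −54.7;  TP-C−TP-A: −463a − 251b = 15.
Solving gives a = −0.21449, b = 0.33588.
Gradient magnitude |∇z| = √(a² + b²) = √(0.04600 + 0.11282) = 0.39852.
True dip = arctan(0.39852) = 21.73°, dipping toward SSE (azimuth ≈ 147°).

21.73°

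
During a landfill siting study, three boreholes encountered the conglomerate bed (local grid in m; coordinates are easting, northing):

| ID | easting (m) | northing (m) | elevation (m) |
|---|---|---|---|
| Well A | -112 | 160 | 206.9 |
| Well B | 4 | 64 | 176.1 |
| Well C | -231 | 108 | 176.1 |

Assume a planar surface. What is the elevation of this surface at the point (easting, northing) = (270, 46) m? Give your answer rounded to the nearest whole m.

Let the plane be z = a·easting + b·northing + c.
Well B−Well A: 116a − 96b = −30.8;  Well C−Well A: −119a − 52b = −30.8.
Solving gives a = 0.07764, b = 0.41464.
Then c = 206.9 − a·-112 − b·160 = 149.25.
At (270, 46): z = 21.0 + 19.1 + 149.25 = 189.3 m.

189 m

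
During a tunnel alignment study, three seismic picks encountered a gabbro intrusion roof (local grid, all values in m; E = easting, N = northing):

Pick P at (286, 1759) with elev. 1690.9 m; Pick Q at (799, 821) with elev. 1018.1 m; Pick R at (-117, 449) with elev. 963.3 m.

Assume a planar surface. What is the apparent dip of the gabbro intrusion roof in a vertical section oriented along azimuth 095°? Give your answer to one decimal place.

13.6°

Let the plane be z = a·E + b·N + c.
Pick Q−Pick P: 513a − 938b = −672.8;  Pick R−Pick P: −403a − 1310b = −727.6.
Solving gives a = −0.18940, b = 0.61369.
Unit vector along 095° is (sin 95°, cos 95°) = (0.9962, -0.0872).
Slope in that direction = a·(0.9962) + b·(-0.0872) = −0.24217.
Apparent dip = arctan|0.24217| = 13.6° (true dip is 32.7°, so apparent ≤ true as expected).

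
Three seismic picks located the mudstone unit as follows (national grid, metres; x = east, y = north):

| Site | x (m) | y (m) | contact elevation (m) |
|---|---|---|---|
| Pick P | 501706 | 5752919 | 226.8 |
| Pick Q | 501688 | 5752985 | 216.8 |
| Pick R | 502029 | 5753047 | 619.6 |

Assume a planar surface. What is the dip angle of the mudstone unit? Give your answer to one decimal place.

49.3°

Two edge vectors: Pick P→Pick Q = (-18, 66, -10), Pick P→Pick R = (323, 128, 392.8).
Normal n = (Pick P→Pick Q) × (Pick P→Pick R) = (27204.8, 3840.4, -23622).
So ∂z/∂x = −n_x/n_z = 1.15167 and ∂z/∂y = −n_y/n_z = 0.16258.
Gradient magnitude |∇z| = √(a² + b²) = √(1.32635 + 0.02643) = 1.16309.
True dip = arctan(1.16309) = 49.3°, dipping toward W (azimuth ≈ 262°).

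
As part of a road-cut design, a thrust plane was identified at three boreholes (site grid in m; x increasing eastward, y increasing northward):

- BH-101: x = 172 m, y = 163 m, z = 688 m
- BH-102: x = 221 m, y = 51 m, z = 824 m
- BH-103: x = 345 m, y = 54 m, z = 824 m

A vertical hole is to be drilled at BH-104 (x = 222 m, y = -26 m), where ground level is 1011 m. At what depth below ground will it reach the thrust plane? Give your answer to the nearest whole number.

Two edge vectors: BH-101→BH-102 = (49, -112, 136), BH-101→BH-103 = (173, -109, 136).
Normal n = (BH-101→BH-102) × (BH-101→BH-103) = (-408, 16864, 14035).
So ∂z/∂x = −n_x/n_z = 0.02907 and ∂z/∂y = −n_y/n_z = −1.20157.
Intercept c from BH-101: 688 − 5.00 + 195.86 = 878.86.
At (222, -26): z_contact = 6.5 + 31.2 + 878.86 = 916.5 m.
Depth below ground = 1011 − 916.5 = 94 m.

94 m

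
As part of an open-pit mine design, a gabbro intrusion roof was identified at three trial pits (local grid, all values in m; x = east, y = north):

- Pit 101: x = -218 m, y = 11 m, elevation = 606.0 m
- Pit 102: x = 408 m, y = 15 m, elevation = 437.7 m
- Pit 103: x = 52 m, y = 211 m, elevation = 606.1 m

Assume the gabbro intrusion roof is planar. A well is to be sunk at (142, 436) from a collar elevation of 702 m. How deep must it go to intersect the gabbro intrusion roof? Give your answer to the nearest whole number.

Let the plane be z = a·x + b·y + c.
Pit 102−Pit 101: 626a + 4b = −168.3;  Pit 103−Pit 101: 270a + 200b = 0.1.
Solving gives a = −0.27119, b = 0.36661.
Then c = 606 − a·-218 − b·11 = 542.85.
At (142, 436): z_contact = −38.5 + 159.8 + 542.85 = 664.2 m.
Depth below ground = 702 − 664.2 = 38 m.

38 m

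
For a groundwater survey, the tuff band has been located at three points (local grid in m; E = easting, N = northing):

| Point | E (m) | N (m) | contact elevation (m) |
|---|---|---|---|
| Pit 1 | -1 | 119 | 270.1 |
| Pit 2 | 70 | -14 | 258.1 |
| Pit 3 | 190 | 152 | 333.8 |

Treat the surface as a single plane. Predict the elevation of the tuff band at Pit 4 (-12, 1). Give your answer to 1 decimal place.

Let the plane be z = a·E + b·N + c.
Pit 2−Pit 1: 71a − 133b = −12;  Pit 3−Pit 1: 191a + 33b = 63.7.
Solving gives a = 0.29107, b = 0.24561.
Then c = 270.1 − a·-1 − b·119 = 241.16.
At (-12, 1): z = −3.5 + 0.2 + 241.16 = 237.9 m.

237.9 m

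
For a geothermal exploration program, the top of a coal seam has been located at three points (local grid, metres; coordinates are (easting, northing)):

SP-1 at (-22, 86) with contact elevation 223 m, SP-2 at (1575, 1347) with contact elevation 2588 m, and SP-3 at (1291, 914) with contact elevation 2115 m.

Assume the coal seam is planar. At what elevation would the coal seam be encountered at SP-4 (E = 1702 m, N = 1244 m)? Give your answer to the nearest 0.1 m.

2725.0 m

Two edge vectors: SP-1→SP-2 = (1597, 1261, 2365), SP-1→SP-3 = (1313, 828, 1892).
Normal n = (SP-1→SP-2) × (SP-1→SP-3) = (427592, 83721, -333377).
So ∂z/∂E = −n_x/n_z = 1.282608 and ∂z/∂N = −n_y/n_z = 0.251130.
Intercept c from SP-1: 223 + 28.22 − 21.60 = 229.62.
At (1702, 1244): z = 2183.0 + 312.4 + 229.62 = 2725.0 m.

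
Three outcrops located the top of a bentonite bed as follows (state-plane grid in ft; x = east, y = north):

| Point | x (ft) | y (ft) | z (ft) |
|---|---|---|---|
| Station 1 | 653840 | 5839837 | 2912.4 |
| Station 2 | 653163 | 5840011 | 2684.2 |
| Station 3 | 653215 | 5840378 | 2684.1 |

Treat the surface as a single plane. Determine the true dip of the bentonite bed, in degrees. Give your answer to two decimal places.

18.18°

Let the plane be z = a·x + b·y + c.
Station 2−Station 1: −677a + 174b = −228.2;  Station 3−Station 1: −625a + 541b = −228.3.
Solving gives a = 0.32516, b = −0.04634.
Gradient magnitude |∇z| = √(a² + b²) = √(0.10573 + 0.00215) = 0.32845.
True dip = arctan(0.32845) = 18.18°, dipping toward W (azimuth ≈ 278°).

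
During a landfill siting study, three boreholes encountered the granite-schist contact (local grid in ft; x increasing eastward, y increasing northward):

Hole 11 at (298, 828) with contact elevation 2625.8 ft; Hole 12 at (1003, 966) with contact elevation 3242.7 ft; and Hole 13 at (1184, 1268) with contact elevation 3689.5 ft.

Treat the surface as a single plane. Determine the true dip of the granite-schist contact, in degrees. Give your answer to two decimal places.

51.76°

Two edge vectors: Hole 11→Hole 12 = (705, 138, 616.9), Hole 11→Hole 13 = (886, 440, 1063.7).
Normal n = (Hole 11→Hole 12) × (Hole 11→Hole 13) = (-124645.4, -203335.1, 187932).
So ∂z/∂x = −n_x/n_z = 0.66325 and ∂z/∂y = −n_y/n_z = 1.08196.
Gradient magnitude |∇z| = √(a² + b²) = √(0.43990 + 1.17064) = 1.26907.
True dip = arctan(1.26907) = 51.76°, dipping toward SSW (azimuth ≈ 212°).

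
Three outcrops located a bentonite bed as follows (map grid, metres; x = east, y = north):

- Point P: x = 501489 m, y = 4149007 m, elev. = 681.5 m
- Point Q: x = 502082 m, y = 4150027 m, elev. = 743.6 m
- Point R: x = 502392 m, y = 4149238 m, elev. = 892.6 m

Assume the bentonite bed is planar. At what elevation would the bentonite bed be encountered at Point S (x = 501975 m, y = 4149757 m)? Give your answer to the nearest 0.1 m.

Two edge vectors: Point P→Point Q = (593, 1020, 62.1), Point P→Point R = (903, 231, 211.1).
Normal n = (Point P→Point Q) × (Point P→Point R) = (200976.9, -69106, -784077).
So ∂z/∂x = −n_x/n_z = 0.256322912 and ∂z/∂y = −n_y/n_z = −0.088136752.
Intercept c from Point P: 681.5 − 128543.12 + 365680.00 = 237818.38.
At (501975, 4149757): z = 128667.7 − 365746.1 + 237818.38 = 740.0 m.

740.0 m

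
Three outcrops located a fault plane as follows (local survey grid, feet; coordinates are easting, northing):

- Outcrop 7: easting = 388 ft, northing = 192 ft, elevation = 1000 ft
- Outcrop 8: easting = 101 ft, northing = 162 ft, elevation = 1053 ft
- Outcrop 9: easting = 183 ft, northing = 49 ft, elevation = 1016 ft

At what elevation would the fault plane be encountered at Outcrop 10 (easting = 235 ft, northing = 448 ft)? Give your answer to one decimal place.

Two edge vectors: Outcrop 7→Outcrop 8 = (-287, -30, 53), Outcrop 7→Outcrop 9 = (-205, -143, 16).
Normal n = (Outcrop 7→Outcrop 8) × (Outcrop 7→Outcrop 9) = (7099, -6273, 34891).
So ∂z/∂easting = −n_x/n_z = −0.20346 and ∂z/∂northing = −n_y/n_z = 0.17979.
Intercept c from Outcrop 7: 1000 + 78.94 − 34.52 = 1044.42.
At (235, 448): z = −47.8 + 80.5 + 1044.42 = 1077.2 ft.

1077.2 ft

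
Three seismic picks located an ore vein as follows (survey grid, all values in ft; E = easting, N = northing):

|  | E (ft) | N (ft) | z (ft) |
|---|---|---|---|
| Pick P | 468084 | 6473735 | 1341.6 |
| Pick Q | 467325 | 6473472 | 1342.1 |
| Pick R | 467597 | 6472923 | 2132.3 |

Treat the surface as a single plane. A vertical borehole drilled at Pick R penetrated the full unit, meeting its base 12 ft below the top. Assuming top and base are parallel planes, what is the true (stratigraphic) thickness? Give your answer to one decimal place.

Let the plane be z = a·E + b·N + c.
Pick Q−Pick P: −759a − 263b = 0.5;  Pick R−Pick P: −487a − 812b = 790.7.
Solving gives a = 0.42511, b = −1.22873.
|∇z| = √(a²+b²) = 1.30019, so dip δ = arctan(1.30019) = 52.44°.
True thickness = vertical thickness × cos δ = 12 × cos 52.44° = 7.3 ft.

7.3 ft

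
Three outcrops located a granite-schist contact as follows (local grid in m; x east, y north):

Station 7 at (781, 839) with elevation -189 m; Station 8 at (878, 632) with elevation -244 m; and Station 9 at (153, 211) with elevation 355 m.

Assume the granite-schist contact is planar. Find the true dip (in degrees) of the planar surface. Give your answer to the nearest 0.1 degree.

Two edge vectors: Station 7→Station 8 = (97, -207, -55), Station 7→Station 9 = (-628, -628, 544).
Normal n = (Station 7→Station 8) × (Station 7→Station 9) = (-147148, -18228, -190912).
So ∂z/∂x = −n_x/n_z = −0.77076 and ∂z/∂y = −n_y/n_z = −0.09548.
Gradient magnitude |∇z| = √(a² + b²) = √(0.59408 + 0.00912) = 0.77665.
True dip = arctan(0.77665) = 37.8°, dipping toward E (azimuth ≈ 083°).

37.8°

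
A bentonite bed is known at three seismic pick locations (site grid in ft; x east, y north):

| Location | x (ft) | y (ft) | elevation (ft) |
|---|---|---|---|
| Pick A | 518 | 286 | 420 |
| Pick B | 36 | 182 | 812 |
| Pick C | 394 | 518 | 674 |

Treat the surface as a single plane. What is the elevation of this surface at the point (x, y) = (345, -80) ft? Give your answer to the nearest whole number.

366 ft

Two edge vectors: Pick A→Pick B = (-482, -104, 392), Pick A→Pick C = (-124, 232, 254).
Normal n = (Pick A→Pick B) × (Pick A→Pick C) = (-117360, 73820, -124720).
So ∂z/∂x = −n_x/n_z = −0.94099 and ∂z/∂y = −n_y/n_z = 0.59189.
Intercept c from Pick A: 420 + 487.43 − 169.28 = 738.15.
At (345, -80): z = −324.6 − 47.4 + 738.15 = 366.2 ft.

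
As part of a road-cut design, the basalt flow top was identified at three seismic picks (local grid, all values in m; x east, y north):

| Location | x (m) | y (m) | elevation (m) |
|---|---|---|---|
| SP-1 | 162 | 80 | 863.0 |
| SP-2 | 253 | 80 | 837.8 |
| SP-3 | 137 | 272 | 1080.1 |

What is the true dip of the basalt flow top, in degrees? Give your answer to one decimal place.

48.5°

Two edge vectors: SP-1→SP-2 = (91, 0, -25.2), SP-1→SP-3 = (-25, 192, 217.1).
Normal n = (SP-1→SP-2) × (SP-1→SP-3) = (4838.4, -19126.1, 17472).
So ∂z/∂x = −n_x/n_z = −0.27692 and ∂z/∂y = −n_y/n_z = 1.09467.
Gradient magnitude |∇z| = √(a² + b²) = √(0.07669 + 1.19831) = 1.12916.
True dip = arctan(1.12916) = 48.5°, dipping toward SSE (azimuth ≈ 166°).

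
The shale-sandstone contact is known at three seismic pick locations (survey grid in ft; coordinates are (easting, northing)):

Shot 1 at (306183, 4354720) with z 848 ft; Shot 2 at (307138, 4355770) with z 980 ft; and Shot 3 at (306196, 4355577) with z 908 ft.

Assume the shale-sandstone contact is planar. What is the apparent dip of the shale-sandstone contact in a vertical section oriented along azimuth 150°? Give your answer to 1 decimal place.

1.6°

Let the plane be z = a·E + b·N + c.
Shot 2−Shot 1: 955a + 1050b = 132;  Shot 3−Shot 1: 13a + 857b = 60.
Solving gives a = 0.06228, b = 0.06907.
Unit vector along 150° is (sin 150°, cos 150°) = (0.5000, -0.8660).
Slope in that direction = a·(0.5000) + b·(-0.8660) = −0.02867.
Apparent dip = arctan|0.02867| = 1.6° (true dip is 5.3°, so apparent ≤ true as expected).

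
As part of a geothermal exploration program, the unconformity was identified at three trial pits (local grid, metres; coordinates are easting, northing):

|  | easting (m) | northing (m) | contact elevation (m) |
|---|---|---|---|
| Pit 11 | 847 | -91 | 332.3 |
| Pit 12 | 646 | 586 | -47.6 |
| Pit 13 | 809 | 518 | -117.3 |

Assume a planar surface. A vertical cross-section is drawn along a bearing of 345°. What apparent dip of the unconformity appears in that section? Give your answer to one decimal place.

29.4°

Two edge vectors: Pit 11→Pit 12 = (-201, 677, -379.9), Pit 11→Pit 13 = (-38, 609, -449.6).
Normal n = (Pit 11→Pit 12) × (Pit 11→Pit 13) = (-73020.1, -75933.4, -96683).
So ∂z/∂easting = −n_x/n_z = −0.75525 and ∂z/∂northing = −n_y/n_z = −0.78539.
Unit vector along 345° is (sin 345°, cos 345°) = (-0.2588, 0.9659).
Slope in that direction = a·(-0.2588) + b·(0.9659) = −0.56315.
Apparent dip = arctan|0.56315| = 29.4° (true dip is 47.5°, so apparent ≤ true as expected).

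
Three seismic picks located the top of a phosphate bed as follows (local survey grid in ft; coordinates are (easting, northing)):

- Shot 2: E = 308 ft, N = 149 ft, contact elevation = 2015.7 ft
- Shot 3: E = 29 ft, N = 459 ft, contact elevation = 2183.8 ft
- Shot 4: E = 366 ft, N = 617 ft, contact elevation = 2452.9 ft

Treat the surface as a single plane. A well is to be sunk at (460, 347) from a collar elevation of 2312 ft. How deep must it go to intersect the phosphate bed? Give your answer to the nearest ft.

63 ft

Two edge vectors: Shot 2→Shot 3 = (-279, 310, 168.1), Shot 2→Shot 4 = (58, 468, 437.2).
Normal n = (Shot 2→Shot 3) × (Shot 2→Shot 4) = (56861.2, 131728.6, -148552).
So ∂z/∂E = −n_x/n_z = 0.38277 and ∂z/∂N = −n_y/n_z = 0.88675.
Intercept c from Shot 2: 2015.7 − 117.89 − 132.13 = 1765.68.
At (460, 347): z_contact = 176.1 + 307.7 + 1765.68 = 2249.5 ft.
Depth below ground = 2312 − 2249.5 = 63 ft.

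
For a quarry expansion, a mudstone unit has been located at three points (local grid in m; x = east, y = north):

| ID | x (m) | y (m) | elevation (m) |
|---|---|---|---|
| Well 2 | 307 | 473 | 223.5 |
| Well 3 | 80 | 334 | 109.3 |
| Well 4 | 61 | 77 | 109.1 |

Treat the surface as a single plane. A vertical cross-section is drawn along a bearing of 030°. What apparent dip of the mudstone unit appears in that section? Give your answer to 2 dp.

12.96°

Let the plane be z = a·x + b·y + c.
Well 3−Well 2: −227a − 139b = −114.2;  Well 4−Well 2: −246a − 396b = −114.4.
Solving gives a = 0.52644, b = −0.03814.
Unit vector along 030° is (sin 30°, cos 30°) = (0.5000, 0.8660).
Slope in that direction = a·(0.5000) + b·(0.8660) = 0.23019.
Apparent dip = arctan|0.23019| = 12.96° (true dip is 27.8°, so apparent ≤ true as expected).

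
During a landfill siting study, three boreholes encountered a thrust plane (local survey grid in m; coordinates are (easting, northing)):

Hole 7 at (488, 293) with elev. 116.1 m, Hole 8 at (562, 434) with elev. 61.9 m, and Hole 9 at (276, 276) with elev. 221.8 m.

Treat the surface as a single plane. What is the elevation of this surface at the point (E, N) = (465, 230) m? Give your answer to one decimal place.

135.4 m

Let the plane be z = a·E + b·N + c.
Hole 8−Hole 7: 74a + 141b = −54.2;  Hole 9−Hole 7: −212a − 17b = 105.7.
Solving gives a = −0.48831, b = −0.12812.
Then c = 116.1 − a·488 − b·293 = 391.94.
At (465, 230): z = −227.1 − 29.5 + 391.94 = 135.4 m.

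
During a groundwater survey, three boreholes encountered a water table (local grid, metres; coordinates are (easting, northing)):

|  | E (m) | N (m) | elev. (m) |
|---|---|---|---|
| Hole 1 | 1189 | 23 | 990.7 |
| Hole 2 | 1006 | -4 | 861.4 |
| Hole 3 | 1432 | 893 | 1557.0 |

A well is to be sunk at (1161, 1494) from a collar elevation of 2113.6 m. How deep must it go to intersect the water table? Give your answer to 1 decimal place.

444.8 m

Two edge vectors: Hole 1→Hole 2 = (-183, -27, -129.3), Hole 1→Hole 3 = (243, 870, 566.3).
Normal n = (Hole 1→Hole 2) × (Hole 1→Hole 3) = (97200.9, 72213, -152649).
So ∂z/∂E = −n_x/n_z = 0.636761 and ∂z/∂N = −n_y/n_z = 0.473066.
Intercept c from Hole 1: 990.7 − 757.11 − 10.88 = 222.71.
At (1161, 1494): z_contact = 739.28 + 706.76 + 222.71 = 1668.75 m.
Depth below ground = 2113.6 − 1668.75 = 444.8 m.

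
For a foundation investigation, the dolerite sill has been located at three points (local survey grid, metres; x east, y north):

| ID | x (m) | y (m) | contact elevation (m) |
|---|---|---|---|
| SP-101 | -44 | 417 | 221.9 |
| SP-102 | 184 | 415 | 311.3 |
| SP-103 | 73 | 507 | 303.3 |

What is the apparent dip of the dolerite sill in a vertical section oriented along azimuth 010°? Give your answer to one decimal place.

Let the plane be z = a·x + b·y + c.
SP-102−SP-101: 228a − 2b = 89.4;  SP-103−SP-101: 117a + 90b = 81.4.
Solving gives a = 0.39553, b = 0.39026.
Unit vector along 010° is (sin 10°, cos 10°) = (0.1736, 0.9848).
Slope in that direction = a·(0.1736) + b·(0.9848) = 0.45301.
Apparent dip = arctan|0.45301| = 24.4° (true dip is 29.1°, so apparent ≤ true as expected).

24.4°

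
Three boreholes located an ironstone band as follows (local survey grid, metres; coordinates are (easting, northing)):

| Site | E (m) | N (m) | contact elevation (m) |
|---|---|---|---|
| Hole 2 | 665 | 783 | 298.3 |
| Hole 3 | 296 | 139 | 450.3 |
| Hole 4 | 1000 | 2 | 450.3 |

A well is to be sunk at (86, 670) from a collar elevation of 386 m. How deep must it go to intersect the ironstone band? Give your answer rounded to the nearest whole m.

40 m

Let the plane be z = a·E + b·N + c.
Hole 3−Hole 2: −369a − 644b = 152;  Hole 4−Hole 2: 335a − 781b = 152.
Solving gives a = −0.04132, b = −0.21235.
Then c = 298.3 − a·665 − b·783 = 492.05.
At (86, 670): z_contact = −3.6 − 142.3 + 492.05 = 346.2 m.
Depth below ground = 386 − 346.2 = 40 m.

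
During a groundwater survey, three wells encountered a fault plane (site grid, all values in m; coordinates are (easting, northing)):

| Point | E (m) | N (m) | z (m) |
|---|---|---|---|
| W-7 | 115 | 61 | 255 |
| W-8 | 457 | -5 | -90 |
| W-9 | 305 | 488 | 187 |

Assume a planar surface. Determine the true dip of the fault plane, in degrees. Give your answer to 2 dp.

44.82°

Two edge vectors: W-7→W-8 = (342, -66, -345), W-7→W-9 = (190, 427, -68).
Normal n = (W-7→W-8) × (W-7→W-9) = (151803, -42294, 158574).
So ∂z/∂E = −n_x/n_z = −0.95730 and ∂z/∂N = −n_y/n_z = 0.26671.
Gradient magnitude |∇z| = √(a² + b²) = √(0.91642 + 0.07114) = 0.99376.
True dip = arctan(0.99376) = 44.82°, dipping toward ESE (azimuth ≈ 106°).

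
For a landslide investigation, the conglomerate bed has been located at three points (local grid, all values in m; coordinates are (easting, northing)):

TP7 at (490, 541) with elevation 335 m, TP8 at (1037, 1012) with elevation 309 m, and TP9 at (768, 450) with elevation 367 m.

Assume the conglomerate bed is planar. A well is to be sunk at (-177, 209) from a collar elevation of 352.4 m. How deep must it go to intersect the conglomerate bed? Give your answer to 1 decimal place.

18.9 m

Let the plane be z = a·E + b·N + c.
TP8−TP7: 547a + 471b = −26;  TP9−TP7: 278a − 91b = 32.
Solving gives a = 0.070310, b = −0.136856.
Then c = 335 − a·490 − b·541 = 374.59.
At (-177, 209): z_contact = −12.44 − 28.60 + 374.59 = 333.54 m.
Depth below ground = 352.4 − 333.54 = 18.9 m.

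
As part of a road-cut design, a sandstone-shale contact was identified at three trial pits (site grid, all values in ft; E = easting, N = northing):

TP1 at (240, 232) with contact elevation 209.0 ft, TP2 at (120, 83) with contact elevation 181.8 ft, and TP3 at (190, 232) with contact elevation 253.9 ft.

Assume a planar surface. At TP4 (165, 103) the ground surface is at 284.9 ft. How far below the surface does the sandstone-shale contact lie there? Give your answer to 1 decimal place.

Let the plane be z = a·E + b·N + c.
TP2−TP1: −120a − 149b = −27.2;  TP3−TP1: −50a + 0b = 44.9.
Solving gives a = −0.89800, b = 0.90577.
Then c = 209 − a·240 − b·232 = 214.38.
At (165, 103): z_contact = −148.17 + 93.29 + 214.38 = 159.51 ft.
Depth below ground = 284.9 − 159.51 = 125.4 ft.

125.4 ft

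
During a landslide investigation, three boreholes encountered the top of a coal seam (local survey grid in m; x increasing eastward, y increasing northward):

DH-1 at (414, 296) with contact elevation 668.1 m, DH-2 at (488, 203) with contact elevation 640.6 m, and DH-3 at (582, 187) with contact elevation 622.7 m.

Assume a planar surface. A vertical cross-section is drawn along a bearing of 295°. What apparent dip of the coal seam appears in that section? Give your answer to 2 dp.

Two edge vectors: DH-1→DH-2 = (74, -93, -27.5), DH-1→DH-3 = (168, -109, -45.4).
Normal n = (DH-1→DH-2) × (DH-1→DH-3) = (1224.7, -1260.4, 7558).
So ∂z/∂x = −n_x/n_z = −0.16204 and ∂z/∂y = −n_y/n_z = 0.16676.
Unit vector along 295° is (sin 295°, cos 295°) = (-0.9063, 0.4226).
Slope in that direction = a·(-0.9063) + b·(0.4226) = 0.21734.
Apparent dip = arctan|0.21734| = 12.26° (true dip is 13.1°, so apparent ≤ true as expected).

12.26°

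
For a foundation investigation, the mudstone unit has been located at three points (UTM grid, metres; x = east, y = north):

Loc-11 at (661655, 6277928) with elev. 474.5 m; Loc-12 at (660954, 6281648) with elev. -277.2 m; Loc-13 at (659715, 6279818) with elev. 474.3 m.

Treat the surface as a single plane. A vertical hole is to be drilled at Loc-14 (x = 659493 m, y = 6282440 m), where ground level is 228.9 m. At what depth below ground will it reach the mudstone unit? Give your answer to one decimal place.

Let the plane be z = a·x + b·y + c.
Loc-12−Loc-11: −701a + 3720b = −751.7;  Loc-13−Loc-11: −1940a + 1890b = −0.2.
Solving gives a = −0.241003172, b = −0.247484738.
Then c = 474.5 − a·661655 − b·6277928 = 1713626.82.
At (659493, 6282440): z_contact = −158939.91 − 1554808.01 + 1713626.82 = -121.10 m.
Depth below ground = 228.9 − (-121.10) = 350.0 m.

350.0 m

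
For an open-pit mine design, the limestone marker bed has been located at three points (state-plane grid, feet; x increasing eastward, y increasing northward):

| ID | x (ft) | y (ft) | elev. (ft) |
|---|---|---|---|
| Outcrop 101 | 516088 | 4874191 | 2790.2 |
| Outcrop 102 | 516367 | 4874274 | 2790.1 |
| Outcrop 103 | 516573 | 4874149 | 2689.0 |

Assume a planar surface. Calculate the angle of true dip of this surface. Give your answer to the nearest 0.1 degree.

29.5°

Two edge vectors: Outcrop 101→Outcrop 102 = (279, 83, -0.1), Outcrop 101→Outcrop 103 = (485, -42, -101.2).
Normal n = (Outcrop 101→Outcrop 102) × (Outcrop 101→Outcrop 103) = (-8403.8, 28186.3, -51973).
So ∂z/∂x = −n_x/n_z = −0.16170 and ∂z/∂y = −n_y/n_z = 0.54233.
Gradient magnitude |∇z| = √(a² + b²) = √(0.02615 + 0.29412) = 0.56592.
True dip = arctan(0.56592) = 29.5°, dipping toward SSE (azimuth ≈ 163°).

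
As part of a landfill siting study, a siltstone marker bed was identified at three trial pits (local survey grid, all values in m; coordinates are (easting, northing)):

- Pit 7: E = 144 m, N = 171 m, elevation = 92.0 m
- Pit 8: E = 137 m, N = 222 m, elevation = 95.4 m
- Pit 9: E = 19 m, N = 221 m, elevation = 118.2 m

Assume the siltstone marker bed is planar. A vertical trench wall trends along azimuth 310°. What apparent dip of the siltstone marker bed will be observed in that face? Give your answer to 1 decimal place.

Two edge vectors: Pit 7→Pit 8 = (-7, 51, 3.4), Pit 7→Pit 9 = (-125, 50, 26.2).
Normal n = (Pit 7→Pit 8) × (Pit 7→Pit 9) = (1166.2, -241.6, 6025).
So ∂z/∂E = −n_x/n_z = −0.19356 and ∂z/∂N = −n_y/n_z = 0.04010.
Unit vector along 310° is (sin 310°, cos 310°) = (-0.7660, 0.6428).
Slope in that direction = a·(-0.7660) + b·(0.6428) = 0.17405.
Apparent dip = arctan|0.17405| = 9.9° (true dip is 11.2°, so apparent ≤ true as expected).

9.9°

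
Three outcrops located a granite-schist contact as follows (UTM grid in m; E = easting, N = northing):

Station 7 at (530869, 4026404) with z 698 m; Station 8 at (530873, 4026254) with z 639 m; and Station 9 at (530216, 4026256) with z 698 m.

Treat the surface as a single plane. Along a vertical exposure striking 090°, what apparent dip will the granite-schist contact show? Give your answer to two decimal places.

Two edge vectors: Station 7→Station 8 = (4, -150, -59), Station 7→Station 9 = (-653, -148, 0).
Normal n = (Station 7→Station 8) × (Station 7→Station 9) = (-8732, 38527, -98542).
So ∂z/∂E = −n_x/n_z = −0.08861 and ∂z/∂N = −n_y/n_z = 0.39097.
Unit vector along 090° is (sin 90°, cos 90°) = (1.0000, 0.0000).
Slope in that direction = a·(1.0000) + b·(0.0000) = −0.08861.
Apparent dip = arctan|0.08861| = 5.06° (true dip is 21.8°, so apparent ≤ true as expected).

5.06°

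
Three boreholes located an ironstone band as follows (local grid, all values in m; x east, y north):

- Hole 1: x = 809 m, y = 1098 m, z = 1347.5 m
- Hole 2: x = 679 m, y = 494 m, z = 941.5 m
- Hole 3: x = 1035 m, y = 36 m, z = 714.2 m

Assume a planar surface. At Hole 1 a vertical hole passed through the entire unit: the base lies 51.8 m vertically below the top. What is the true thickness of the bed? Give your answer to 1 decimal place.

43.3 m

Two edge vectors: Hole 1→Hole 2 = (-130, -604, -406), Hole 1→Hole 3 = (226, -1062, -633.3).
Normal n = (Hole 1→Hole 2) × (Hole 1→Hole 3) = (-48658.8, -174085, 274564).
So ∂z/∂x = −n_x/n_z = 0.17722 and ∂z/∂y = −n_y/n_z = 0.63404.
|∇z| = √(a²+b²) = 0.65834, so dip δ = arctan(0.65834) = 33.36°.
True thickness = vertical thickness × cos δ = 51.8 × cos 33.36° = 43.3 m.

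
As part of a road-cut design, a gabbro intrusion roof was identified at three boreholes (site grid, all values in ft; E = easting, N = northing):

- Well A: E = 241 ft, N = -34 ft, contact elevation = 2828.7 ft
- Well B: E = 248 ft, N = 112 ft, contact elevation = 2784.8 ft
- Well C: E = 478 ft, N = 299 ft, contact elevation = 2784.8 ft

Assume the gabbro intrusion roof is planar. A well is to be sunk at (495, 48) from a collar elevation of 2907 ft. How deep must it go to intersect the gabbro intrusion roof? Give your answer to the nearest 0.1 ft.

39.3 ft

Let the plane be z = a·E + b·N + c.
Well B−Well A: 7a + 146b = −43.9;  Well C−Well A: 237a + 333b = −43.9.
Solving gives a = 0.25439, b = −0.31288.
Then c = 2828.7 − a·241 − b·-34 = 2756.75.
At (495, 48): z_contact = 125.92 − 15.02 + 2756.75 = 2867.66 ft.
Depth below ground = 2907 − 2867.66 = 39.3 ft.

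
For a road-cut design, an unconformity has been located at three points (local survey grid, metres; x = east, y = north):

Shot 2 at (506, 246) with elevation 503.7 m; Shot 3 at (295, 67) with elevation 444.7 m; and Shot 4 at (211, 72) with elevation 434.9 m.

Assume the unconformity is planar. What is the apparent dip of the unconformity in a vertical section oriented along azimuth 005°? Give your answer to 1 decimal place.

10.8°

Let the plane be z = a·x + b·y + c.
Shot 3−Shot 2: −211a − 179b = −59;  Shot 4−Shot 2: −295a − 174b = −68.8.
Solving gives a = 0.12735, b = 0.17949.
Unit vector along 005° is (sin 5°, cos 5°) = (0.0872, 0.9962).
Slope in that direction = a·(0.0872) + b·(0.9962) = 0.18991.
Apparent dip = arctan|0.18991| = 10.8° (true dip is 12.4°, so apparent ≤ true as expected).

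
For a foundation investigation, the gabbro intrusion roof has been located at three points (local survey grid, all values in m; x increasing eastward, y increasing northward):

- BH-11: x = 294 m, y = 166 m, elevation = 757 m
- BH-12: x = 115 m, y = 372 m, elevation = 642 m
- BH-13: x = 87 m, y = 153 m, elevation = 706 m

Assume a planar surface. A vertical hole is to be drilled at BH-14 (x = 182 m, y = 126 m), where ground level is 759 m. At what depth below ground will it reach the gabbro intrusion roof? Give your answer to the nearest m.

19 m

Two edge vectors: BH-11→BH-12 = (-179, 206, -115), BH-11→BH-13 = (-207, -13, -51).
Normal n = (BH-11→BH-12) × (BH-11→BH-13) = (-12001, 14676, 44969).
So ∂z/∂x = −n_x/n_z = 0.26687 and ∂z/∂y = −n_y/n_z = −0.32636.
Intercept c from BH-11: 757 − 78.46 + 54.18 = 732.71.
At (182, 126): z_contact = 48.6 − 41.1 + 732.71 = 740.2 m.
Depth below ground = 759 − 740.2 = 19 m.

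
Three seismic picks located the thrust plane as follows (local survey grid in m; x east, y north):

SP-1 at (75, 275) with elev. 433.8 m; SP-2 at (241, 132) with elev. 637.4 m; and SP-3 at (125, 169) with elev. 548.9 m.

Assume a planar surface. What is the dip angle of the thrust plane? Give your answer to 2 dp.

44.57°

Two edge vectors: SP-1→SP-2 = (166, -143, 203.6), SP-1→SP-3 = (50, -106, 115.1).
Normal n = (SP-1→SP-2) × (SP-1→SP-3) = (5122.3, -8926.6, -10446).
So ∂z/∂x = −n_x/n_z = 0.49036 and ∂z/∂y = −n_y/n_z = −0.85455.
Gradient magnitude |∇z| = √(a² + b²) = √(0.24045 + 0.73025) = 0.98524.
True dip = arctan(0.98524) = 44.57°, dipping toward NNW (azimuth ≈ 330°).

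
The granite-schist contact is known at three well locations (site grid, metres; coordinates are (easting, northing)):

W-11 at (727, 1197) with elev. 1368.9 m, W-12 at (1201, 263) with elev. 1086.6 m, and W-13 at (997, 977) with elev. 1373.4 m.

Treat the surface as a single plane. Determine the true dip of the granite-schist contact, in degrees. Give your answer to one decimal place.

34.8°

Let the plane be z = a·E + b·N + c.
W-12−W-11: 474a − 934b = −282.3;  W-13−W-11: 270a − 220b = 4.5.
Solving gives a = 0.44834, b = 0.52978.
Gradient magnitude |∇z| = √(a² + b²) = √(0.20101 + 0.28066) = 0.69402.
True dip = arctan(0.69402) = 34.8°, dipping toward SW (azimuth ≈ 220°).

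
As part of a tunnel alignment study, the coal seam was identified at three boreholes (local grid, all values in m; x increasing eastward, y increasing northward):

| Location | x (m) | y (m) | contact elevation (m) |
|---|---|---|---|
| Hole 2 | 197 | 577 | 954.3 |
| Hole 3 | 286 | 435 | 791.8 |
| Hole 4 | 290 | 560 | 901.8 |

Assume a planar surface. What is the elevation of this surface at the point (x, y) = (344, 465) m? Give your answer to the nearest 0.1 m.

795.3 m

Two edge vectors: Hole 2→Hole 3 = (89, -142, -162.5), Hole 2→Hole 4 = (93, -17, -52.5).
Normal n = (Hole 2→Hole 3) × (Hole 2→Hole 4) = (4692.5, -10440, 11693).
So ∂z/∂x = −n_x/n_z = −0.40131 and ∂z/∂y = −n_y/n_z = 0.89284.
Intercept c from Hole 2: 954.3 + 79.06 − 515.17 = 518.19.
At (344, 465): z = −138.1 + 415.2 + 518.19 = 795.3 m.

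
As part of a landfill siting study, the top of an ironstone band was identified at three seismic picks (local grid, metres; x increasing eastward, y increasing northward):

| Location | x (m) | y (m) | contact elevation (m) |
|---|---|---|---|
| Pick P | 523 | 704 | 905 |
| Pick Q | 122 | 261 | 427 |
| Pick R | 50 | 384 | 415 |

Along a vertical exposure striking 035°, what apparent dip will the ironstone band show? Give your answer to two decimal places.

Let the plane be z = a·x + b·y + c.
Pick Q−Pick P: −401a − 443b = −478;  Pick R−Pick P: −473a − 320b = −490.
Solving gives a = 0.78935, b = 0.36450.
Unit vector along 035° is (sin 35°, cos 35°) = (0.5736, 0.8192).
Slope in that direction = a·(0.5736) + b·(0.8192) = 0.75133.
Apparent dip = arctan|0.75133| = 36.92° (true dip is 41.0°, so apparent ≤ true as expected).

36.92°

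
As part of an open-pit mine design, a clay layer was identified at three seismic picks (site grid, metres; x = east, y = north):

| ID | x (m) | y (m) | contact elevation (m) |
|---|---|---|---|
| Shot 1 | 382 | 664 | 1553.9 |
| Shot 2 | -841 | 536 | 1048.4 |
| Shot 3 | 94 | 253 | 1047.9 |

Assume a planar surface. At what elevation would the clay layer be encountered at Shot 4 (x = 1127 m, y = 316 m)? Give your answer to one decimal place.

1429.0 m

Two edge vectors: Shot 1→Shot 2 = (-1223, -128, -505.5), Shot 1→Shot 3 = (-288, -411, -506).
Normal n = (Shot 1→Shot 2) × (Shot 1→Shot 3) = (-142992.5, -473254, 465789).
So ∂z/∂x = −n_x/n_z = 0.306990 and ∂z/∂y = −n_y/n_z = 1.016027.
Intercept c from Shot 1: 1553.9 − 117.27 − 674.64 = 761.99.
At (1127, 316): z = 346.0 + 321.1 + 761.99 = 1429.0 m.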